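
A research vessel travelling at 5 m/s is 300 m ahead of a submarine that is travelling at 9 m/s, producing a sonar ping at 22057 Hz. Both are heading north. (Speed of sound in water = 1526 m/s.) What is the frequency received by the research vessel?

22115 Hz

The research vessel is ahead, so the submarine is moving toward it while the research vessel is moving away from the submarine.
General Doppler shift: f' = f · (v − v_o)/(v − v_s).
f' = 22057 × (1526 − 5)/(1526 − 9) = 22057 × 1521/1517 ≈ 22115 Hz.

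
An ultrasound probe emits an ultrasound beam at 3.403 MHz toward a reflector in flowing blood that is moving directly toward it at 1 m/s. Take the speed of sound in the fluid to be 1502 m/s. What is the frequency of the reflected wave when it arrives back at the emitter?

At the reflector in flowing blood (a moving observer), f₁ = f₀ · (v + u)/v = 3.403 × 1503/1502 ≈ 3.405 MHz.
On reflection it acts as a source moving toward the stationary detector: f₂ = f₁ · v/(v − u) = 3.405 × 1502/1501 ≈ 3.408 MHz.
Equivalently f₂ = f₀ · (v + u)/(v − u).

3.408 MHz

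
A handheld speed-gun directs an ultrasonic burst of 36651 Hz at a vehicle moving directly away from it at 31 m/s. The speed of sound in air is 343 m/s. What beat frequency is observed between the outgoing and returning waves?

At the vehicle (a moving observer), f₁ = f₀ · (v − u)/v = 36651 × 312/343 ≈ 33339 Hz.
The reflection then acts as a moving source: f₂ = f₁ · v/(v + u) ≈ 30575 Hz.
Beat frequency: |f₂ − f₀| = 2u·f₀/(v + u) = 2 × 31 × 36651/374 ≈ 6076 Hz.

6076 Hz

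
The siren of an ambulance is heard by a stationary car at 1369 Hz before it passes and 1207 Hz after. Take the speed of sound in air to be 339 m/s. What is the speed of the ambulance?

21.3 m/s

f₁/f₂ = (v + v_s)/(v − v_s), so v_s = v · (f₁ − f₂)/(f₁ + f₂).
v_s = 339 × (1369 − 1207)/(1369 + 1207) = 339 × 162/2576 ≈ 21.3 m/s.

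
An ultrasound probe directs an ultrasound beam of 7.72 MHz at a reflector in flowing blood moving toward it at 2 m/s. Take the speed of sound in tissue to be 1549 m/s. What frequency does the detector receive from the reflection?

7.740 MHz

The reflector in flowing blood first receives the wave as a moving observer: f₁ = f₀ · (v + u)/v = 7.72 × (1549 + 2)/1549 ≈ 7.730 MHz.
On reflection it acts as a source moving toward the stationary detector: f₂ = f₁ · v/(v − u) = 7.730 × 1549/1547 ≈ 7.740 MHz.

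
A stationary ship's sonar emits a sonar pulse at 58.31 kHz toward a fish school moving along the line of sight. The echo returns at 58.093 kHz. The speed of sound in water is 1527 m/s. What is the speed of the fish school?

Double Doppler shift off a moving reflector: f₂ = f₀ · (v + u)/(v − u) (u > 0 toward emitter).
Rearranging, u = v · (f₂ − f₀)/(f₂ + f₀) = 1527 × -0.217/116.403 ≈ -2.85 m/s.
So the fish school is moving at 2.85 m/s away from the emitter.

2.85 m/s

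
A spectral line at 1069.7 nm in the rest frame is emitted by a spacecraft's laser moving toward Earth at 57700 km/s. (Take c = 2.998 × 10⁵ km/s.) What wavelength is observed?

880.3 nm

β = v/c = 57700/299800 = 0.1925.
Relativistic Doppler for wavelength: λ' = λ₀ · √((1 − β)/(1 + β)).
λ' = 1069.7 × √(0.8075/1.1925) = 1069.7 × 0.82292 ≈ 880.3 nm.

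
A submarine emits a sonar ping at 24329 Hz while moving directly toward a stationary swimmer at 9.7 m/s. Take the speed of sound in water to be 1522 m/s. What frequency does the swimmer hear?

24485 Hz

Only the source moves, toward the listener, so f' = f · v/(v − v_s).
f' = 24329 × 1522/(1522 − 9.7) = 24329 × 1522/1512 ≈ 24485 Hz.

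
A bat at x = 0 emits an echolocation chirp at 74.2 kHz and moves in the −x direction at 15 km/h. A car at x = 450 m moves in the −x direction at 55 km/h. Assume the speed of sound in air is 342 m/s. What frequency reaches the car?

15 km/h = 4.167 m/s; 55 km/h = 15.28 m/s.
The observer lies on the +x side, so the source is heading away from the observer and the observer is heading toward the source.
General Doppler shift: f' = f · (v + v_o)/(v + v_s).
f' = 74.2 × (342 + 15.28)/(342 + 4.167) = 74.2 × 357.28/346.17 ≈ 76.6 kHz.

76.6 kHz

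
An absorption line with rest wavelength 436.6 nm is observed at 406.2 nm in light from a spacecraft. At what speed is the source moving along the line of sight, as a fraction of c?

λ'/λ₀ = 0.9304 < 1 (blueshift), so the source is approaching.
λ'/λ₀ = √((1 − β)/(1 + β)) for an approaching source ⇒ β = (1 − r²)/(1 + r²) with r = λ'/λ₀.
β = (1 − 0.8656)/(1 + 0.8656) ≈ 0.072.

0.072c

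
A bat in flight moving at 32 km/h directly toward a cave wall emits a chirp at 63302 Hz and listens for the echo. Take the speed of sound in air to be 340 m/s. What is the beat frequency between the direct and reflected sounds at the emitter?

32 km/h = 8.889 m/s.
The cave wall receives the sound from a moving source: f₁ = f₀ · v/(v − v_e) = 63302 × 340/331.11 ≈ 65001 Hz.
On the return leg the bat in flight is a moving observer: f₂ = f₁ · (v + v_e)/v = 65001 × 348.89/340 ≈ 66701 Hz.
Equivalently f₂ = f₀ · (v + v_e)/(v − v_e).
Beat against the emitted tone: |f₂ − f₀| = 2v_e·f₀/(v − v_e) = 2 × 8.889 × 63302/331.11 ≈ 3399 Hz.

3399 Hz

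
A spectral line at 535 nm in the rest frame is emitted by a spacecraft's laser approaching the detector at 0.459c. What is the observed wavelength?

325.8 nm

Relativistic Doppler for wavelength: λ' = λ₀ · √((1 − β)/(1 + β)).
λ' = 535 × √(0.5410/1.4590) = 535 × 0.60894 ≈ 325.8 nm.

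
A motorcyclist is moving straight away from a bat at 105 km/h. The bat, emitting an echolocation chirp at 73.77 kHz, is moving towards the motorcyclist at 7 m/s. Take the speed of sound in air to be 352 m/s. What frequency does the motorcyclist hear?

105 km/h = 29.17 m/s.
General Doppler shift: f' = f · (v − v_o)/(v − v_s).
f' = 73.77 × (352 − 29.17)/(352 − 7) = 73.77 × 322.83/345 ≈ 69.0 kHz.

69.0 kHz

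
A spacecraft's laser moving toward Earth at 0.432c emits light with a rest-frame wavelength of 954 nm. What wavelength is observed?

600.8 nm

Relativistic Doppler for wavelength: λ' = λ₀ · √((1 − β)/(1 + β)).
λ' = 954 × √(0.5680/1.4320) = 954 × 0.62980 ≈ 600.8 nm.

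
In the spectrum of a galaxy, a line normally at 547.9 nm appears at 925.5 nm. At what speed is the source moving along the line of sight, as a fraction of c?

λ'/λ₀ = 1.6892 > 1 (redshift), so the source is receding.
λ'/λ₀ = √((1 + β)/(1 − β)) for a receding source ⇒ β = (r² − 1)/(r² + 1) with r = λ'/λ₀.
β = (2.8533 − 1)/(2.8533 + 1) ≈ 0.481.

0.481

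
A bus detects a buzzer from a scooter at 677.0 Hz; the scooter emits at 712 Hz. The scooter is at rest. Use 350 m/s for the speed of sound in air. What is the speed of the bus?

f' < f, so the bus is receding.
f' = f · (v − v_o)/v ⇒ v_o = v · |f'/f − 1|.
v_o = 350 × |677.0/712 − 1| = 350 × 0.04916 ≈ 17.2 m/s.

17.2 m/s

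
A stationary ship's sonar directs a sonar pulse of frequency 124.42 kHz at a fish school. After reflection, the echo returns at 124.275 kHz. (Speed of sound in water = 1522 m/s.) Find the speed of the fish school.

0.89 m/s

Double Doppler shift off a moving reflector: f₂ = f₀ · (v + u)/(v − u) (u > 0 toward emitter).
Rearranging, u = v · (f₂ − f₀)/(f₂ + f₀) = 1522 × -0.145/248.695 ≈ -0.89 m/s.
So the fish school is moving at 0.89 m/s away from the emitter.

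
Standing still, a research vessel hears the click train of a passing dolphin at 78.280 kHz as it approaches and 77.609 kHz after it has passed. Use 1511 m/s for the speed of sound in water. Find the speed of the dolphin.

6.5 m/s

f₁/f₂ = (v + v_s)/(v − v_s), so v_s = v · (f₁ − f₂)/(f₁ + f₂).
v_s = 1511 × (78.280 − 77.609)/(78.280 + 77.609) = 1511 × 0.671/155.889 ≈ 6.5 m/s.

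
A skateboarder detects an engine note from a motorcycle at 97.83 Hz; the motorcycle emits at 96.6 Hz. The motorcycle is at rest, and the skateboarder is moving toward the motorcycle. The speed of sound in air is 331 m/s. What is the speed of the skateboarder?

f' = f · (v + v_o)/v ⇒ v_o = v · |f'/f − 1|.
v_o = 331 × |97.83/96.6 − 1| = 331 × 0.01273 ≈ 4.2 m/s.

4.2 m/s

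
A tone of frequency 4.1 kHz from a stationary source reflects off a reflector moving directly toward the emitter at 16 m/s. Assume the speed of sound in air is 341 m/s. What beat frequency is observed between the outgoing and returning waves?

404 Hz

The reflector first receives the wave as a moving observer: f₁ = f₀ · (v + u)/v = 4.1 × (341 + 16)/341 ≈ 4.292 kHz.
The reflection then acts as a moving source: f₂ = f₁ · v/(v − u) ≈ 4.504 kHz.
Equivalently f₂ = f₀ · (v + u)/(v − u).
Beat frequency (with f₀ = 4100 Hz): |f₂ − f₀| = 2u·f₀/(v − u) = 2 × 16 × 4100/325 ≈ 404 Hz.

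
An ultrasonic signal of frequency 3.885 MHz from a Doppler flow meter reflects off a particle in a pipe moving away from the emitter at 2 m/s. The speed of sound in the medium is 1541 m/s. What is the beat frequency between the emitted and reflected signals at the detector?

10071 Hz

At the particle in a pipe (a moving observer), f₁ = f₀ · (v − u)/v = 3.885 × 1539/1541 ≈ 3.87996 MHz.
On reflection it acts as a source moving away from the stationary detector: f₂ = f₁ · v/(v + u) = 3.87996 × 1541/1543 ≈ 3.87493 MHz.
Beat frequency (with f₀ = 3885000 Hz): |f₂ − f₀| = 2u·f₀/(v + u) = 2 × 2 × 3885000/1543 ≈ 10071 Hz.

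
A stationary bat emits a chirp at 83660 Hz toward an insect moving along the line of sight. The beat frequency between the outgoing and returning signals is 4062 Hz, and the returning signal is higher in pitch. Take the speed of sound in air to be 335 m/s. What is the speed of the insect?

Double Doppler shift off a moving reflector: f₂ = f₀ · (v + u)/(v − u) (u > 0 toward emitter).
Returning signal is higher, so f₂ = f₀ + Δf = 83660 + 4062 = 87722 Hz.
Rearranging, u = v · (f₂ − f₀)/(f₂ + f₀) = 335 × 4062/171382 ≈ 7.9 m/s.
So the insect is moving at 7.9 m/s toward the emitter.

7.9 m/s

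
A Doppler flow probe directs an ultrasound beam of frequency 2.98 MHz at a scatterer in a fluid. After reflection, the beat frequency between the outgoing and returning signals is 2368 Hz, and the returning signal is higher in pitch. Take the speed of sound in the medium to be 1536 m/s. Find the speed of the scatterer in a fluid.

Double Doppler shift off a moving reflector: f₂ = f₀ · (v + u)/(v − u) (u > 0 toward emitter).
Returning signal is higher, so f₂ = f₀ + Δf = 2980000 + 2368 = 2982368 Hz.
Rearranging, u = v · (f₂ − f₀)/(f₂ + f₀) = 1536 × 2368/5962368 ≈ 0.61 m/s.
So the scatterer in a fluid is moving at 0.61 m/s toward the emitter.

0.61 m/s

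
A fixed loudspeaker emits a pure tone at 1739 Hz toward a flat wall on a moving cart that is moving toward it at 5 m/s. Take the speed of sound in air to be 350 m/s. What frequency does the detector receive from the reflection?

At the flat wall on a moving cart (a moving observer), f₁ = f₀ · (v + u)/v = 1739 × 355/350 ≈ 1764 Hz.
On reflection it acts as a source moving toward the stationary detector: f₂ = f₁ · v/(v − u) = 1764 × 350/345 ≈ 1789 Hz.

1789 Hz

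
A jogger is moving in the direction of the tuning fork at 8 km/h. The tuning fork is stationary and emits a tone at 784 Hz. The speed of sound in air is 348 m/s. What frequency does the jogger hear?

789 Hz

8 km/h = 2.222 m/s.
Only the observer moves, toward the source, so f' = f · (v + v_o)/v.
f' = 784 × (348 + 2.222)/348 = 784 × 350.22/348 ≈ 789 Hz.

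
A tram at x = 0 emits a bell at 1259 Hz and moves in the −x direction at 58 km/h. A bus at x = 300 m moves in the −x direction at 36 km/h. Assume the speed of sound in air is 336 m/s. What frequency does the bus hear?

1237 Hz

58 km/h = 16.11 m/s; 36 km/h = 10 m/s.
The observer lies on the +x side, so the source is heading away from the observer and the observer is heading toward the source.
General Doppler shift: f' = f · (v + v_o)/(v + v_s).
f' = 1259 × (336 + 10)/(336 + 16.11) = 1259 × 346/352.11 ≈ 1237 Hz.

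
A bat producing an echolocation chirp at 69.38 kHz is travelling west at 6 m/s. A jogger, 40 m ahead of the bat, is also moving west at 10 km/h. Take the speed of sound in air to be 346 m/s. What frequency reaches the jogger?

10 km/h = 2.778 m/s.
The jogger is ahead, so the bat is moving toward it while the jogger is moving away from the bat.
With source approaching and observer receding, f' = f · (v − v_o)/(v − v_s).
f' = 69.38 × (346 − 2.778)/(346 − 6) = 69.38 × 343.22/340 ≈ 70.0 kHz.

70.0 kHz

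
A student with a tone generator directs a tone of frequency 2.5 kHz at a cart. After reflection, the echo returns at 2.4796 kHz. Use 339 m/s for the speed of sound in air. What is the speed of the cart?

1.39 m/s

Double Doppler shift off a moving reflector: f₂ = f₀ · (v + u)/(v − u) (u > 0 toward emitter).
Rearranging, u = v · (f₂ − f₀)/(f₂ + f₀) = 339 × -0.0204/4.9796 ≈ -1.39 m/s.
So the cart is moving at 1.39 m/s away from the emitter.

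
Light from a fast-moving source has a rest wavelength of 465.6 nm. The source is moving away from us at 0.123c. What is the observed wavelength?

Relativistic Doppler for wavelength: λ' = λ₀ · √((1 + β)/(1 − β)).
λ' = 465.6 × √(1.1230/0.8770) = 465.6 × 1.13159 ≈ 526.9 nm.

526.9 nm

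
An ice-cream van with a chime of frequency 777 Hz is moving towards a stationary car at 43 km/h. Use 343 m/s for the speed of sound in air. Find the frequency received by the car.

43 km/h = 11.94 m/s.
Moving source, stationary observer: f' = f · v/(v − v_s) since the source is approaching.
f' = 777 × 343/(343 − 11.94) = 777 × 343/331.1 ≈ 805 Hz.

805 Hz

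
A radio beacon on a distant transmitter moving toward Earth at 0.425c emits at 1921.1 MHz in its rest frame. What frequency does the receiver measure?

Relativistic Doppler for frequency: f' = f₀ · √((1 + β)/(1 − β)).
f' = 1921.1 × √(1.4250/0.5750) = 1921.1 × 1.57425 ≈ 3024.3 MHz.

3024.3 MHz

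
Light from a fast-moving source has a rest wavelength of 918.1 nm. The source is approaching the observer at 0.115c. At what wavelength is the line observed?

Relativistic Doppler for wavelength: λ' = λ₀ · √((1 − β)/(1 + β)).
λ' = 918.1 × √(0.8850/1.1150) = 918.1 × 0.89091 ≈ 817.9 nm.

817.9 nm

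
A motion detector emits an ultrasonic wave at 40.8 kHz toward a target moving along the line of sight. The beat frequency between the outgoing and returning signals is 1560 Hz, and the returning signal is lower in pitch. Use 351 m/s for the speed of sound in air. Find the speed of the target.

Double Doppler shift off a moving reflector: f₂ = f₀ · (v + u)/(v − u) (u > 0 toward emitter).
Returning signal is lower, so f₂ = f₀ − Δf = 40800 − 1560 = 39240 Hz.
Rearranging, u = v · (f₂ − f₀)/(f₂ + f₀) = 351 × -1560/80040 ≈ -6.8 m/s.
So the target is moving at 6.8 m/s away from the emitter.

6.8 m/s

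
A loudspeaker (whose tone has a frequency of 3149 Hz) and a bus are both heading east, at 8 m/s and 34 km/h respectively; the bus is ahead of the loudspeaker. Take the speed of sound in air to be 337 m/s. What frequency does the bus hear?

34 km/h = 9.444 m/s.
The bus is ahead, so the loudspeaker is moving toward it while the bus is moving away from the loudspeaker.
Both move, so f' = f · (v − v_o)/(v − v_s).
f' = 3149 × (337 − 9.444)/(337 − 8) = 3149 × 327.56/329 ≈ 3135 Hz.

3135 Hz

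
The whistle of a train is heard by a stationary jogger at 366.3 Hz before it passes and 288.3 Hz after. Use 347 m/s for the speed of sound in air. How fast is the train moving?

f₁/f₂ = (v + v_s)/(v − v_s), so v_s = v · (f₁ − f₂)/(f₁ + f₂).
v_s = 347 × (366.3 − 288.3)/(366.3 + 288.3) = 347 × 78.0/654.6 ≈ 41 m/s.

41 m/s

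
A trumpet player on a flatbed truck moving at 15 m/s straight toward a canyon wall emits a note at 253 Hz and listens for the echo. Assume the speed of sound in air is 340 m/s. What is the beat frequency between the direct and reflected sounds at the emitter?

The canyon wall receives the sound from a moving source: f₁ = f₀ · v/(v − v_e) = 253 × 340/325 ≈ 264.7 Hz.
On the return leg the trumpet player on a flatbed truck is a moving observer: f₂ = f₁ · (v + v_e)/v = 264.7 × 355/340 ≈ 276.4 Hz.
Equivalently f₂ = f₀ · (v + v_e)/(v − v_e).
Beat against the emitted tone: |f₂ − f₀| = 2v_e·f₀/(v − v_e) = 2 × 15 × 253/325 ≈ 23.4 Hz.

23.4 Hz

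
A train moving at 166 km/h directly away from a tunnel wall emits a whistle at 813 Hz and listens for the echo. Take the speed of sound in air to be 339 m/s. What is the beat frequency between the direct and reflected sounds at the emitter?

166 km/h = 46.11 m/s.
The tunnel wall receives the sound from a moving source: f₁ = f₀ · v/(v + v_e) = 813 × 339/385.11 ≈ 715.7 Hz.
On the return leg the train is a moving observer: f₂ = f₁ · (v − v_e)/v = 715.7 × 292.89/339 ≈ 618.3 Hz.
Equivalently f₂ = f₀ · (v − v_e)/(v + v_e).
Beat against the emitted tone: |f₂ − f₀| = 2v_e·f₀/(v + v_e) = 2 × 46.11 × 813/385.11 ≈ 195 Hz.

195 Hz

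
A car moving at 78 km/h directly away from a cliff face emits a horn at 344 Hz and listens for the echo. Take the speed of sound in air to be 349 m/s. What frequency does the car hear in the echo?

304 Hz

78 km/h = 21.67 m/s.
The cliff face receives the sound from a moving source: f₁ = f₀ · v/(v + v_e) = 344 × 349/370.67 ≈ 324 Hz.
On the return leg the car is a moving observer: f₂ = f₁ · (v − v_e)/v = 324 × 327.33/349 ≈ 304 Hz.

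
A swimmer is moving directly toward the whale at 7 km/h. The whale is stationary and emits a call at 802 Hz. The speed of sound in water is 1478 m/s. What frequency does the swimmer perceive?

7 km/h = 1.944 m/s.
Only the observer moves, toward the source, so f' = f · (v + v_o)/v.
f' = 802 × (1478 + 1.944)/1478 = 802 × 1479.9/1478 ≈ 803 Hz.

803 Hz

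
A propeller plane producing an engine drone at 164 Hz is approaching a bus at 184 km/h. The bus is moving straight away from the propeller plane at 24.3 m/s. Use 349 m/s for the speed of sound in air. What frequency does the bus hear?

179 Hz

184 km/h = 51.11 m/s.
General Doppler shift: f' = f · (v − v_o)/(v − v_s).
f' = 164 × (349 − 24.3)/(349 − 51.11) = 164 × 324.7/297.89 ≈ 179 Hz.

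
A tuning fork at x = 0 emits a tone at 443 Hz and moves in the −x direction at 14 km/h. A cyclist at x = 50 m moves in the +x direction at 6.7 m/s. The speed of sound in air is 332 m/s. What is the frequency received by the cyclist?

14 km/h = 3.889 m/s.
The observer lies on the +x side, so the source is heading away from the observer and the observer is heading away from the source.
Both move, so f' = f · (v − v_o)/(v + v_s).
f' = 443 × (332 − 6.7)/(332 + 3.889) = 443 × 325.3/335.89 ≈ 429 Hz.

429 Hz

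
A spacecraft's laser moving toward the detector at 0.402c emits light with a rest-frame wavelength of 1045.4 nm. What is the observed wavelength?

682.7 nm

Relativistic Doppler for wavelength: λ' = λ₀ · √((1 − β)/(1 + β)).
λ' = 1045.4 × √(0.5980/1.4020) = 1045.4 × 0.65310 ≈ 682.7 nm.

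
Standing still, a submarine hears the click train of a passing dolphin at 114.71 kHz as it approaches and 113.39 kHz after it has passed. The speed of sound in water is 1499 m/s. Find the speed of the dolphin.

f₁/f₂ = (v + v_s)/(v − v_s), so v_s = v · (f₁ − f₂)/(f₁ + f₂).
v_s = 1499 × (114.71 − 113.39)/(114.71 + 113.39) = 1499 × 1.32/228.10 ≈ 8.7 m/s.

8.7 m/s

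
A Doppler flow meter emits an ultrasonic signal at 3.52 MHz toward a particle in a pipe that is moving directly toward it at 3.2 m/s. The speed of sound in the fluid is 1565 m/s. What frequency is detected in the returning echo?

3.534 MHz

The particle in a pipe first receives the wave as a moving observer: f₁ = f₀ · (v + u)/v = 3.52 × (1565 + 3.2)/1565 ≈ 3.527 MHz.
The reflection then acts as a moving source: f₂ = f₁ · v/(v − u) ≈ 3.534 MHz.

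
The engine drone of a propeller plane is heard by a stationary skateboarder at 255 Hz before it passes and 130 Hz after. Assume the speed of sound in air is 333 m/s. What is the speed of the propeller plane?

f₁/f₂ = (v + v_s)/(v − v_s), so v_s = v · (f₁ − f₂)/(f₁ + f₂).
v_s = 333 × (255 − 130)/(255 + 130) = 333 × 125/385 ≈ 108 m/s.

108 m/s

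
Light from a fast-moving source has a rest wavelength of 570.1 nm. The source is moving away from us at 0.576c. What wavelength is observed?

Relativistic Doppler for wavelength: λ' = λ₀ · √((1 + β)/(1 − β)).
λ' = 570.1 × √(1.5760/0.4240) = 570.1 × 1.92795 ≈ 1099.1 nm.

1099.1 nm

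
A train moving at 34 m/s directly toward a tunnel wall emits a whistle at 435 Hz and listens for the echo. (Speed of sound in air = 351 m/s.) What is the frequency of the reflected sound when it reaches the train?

The tunnel wall receives the sound from a moving source: f₁ = f₀ · v/(v − v_e) = 435 × 351/317 ≈ 482 Hz.
On the return leg the train is a moving observer: f₂ = f₁ · (v + v_e)/v = 482 × 385/351 ≈ 528 Hz.
Equivalently f₂ = f₀ · (v + v_e)/(v − v_e).

528 Hz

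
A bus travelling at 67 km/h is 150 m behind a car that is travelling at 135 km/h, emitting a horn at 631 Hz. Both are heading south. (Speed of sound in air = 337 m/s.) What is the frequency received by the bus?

599 Hz

135 km/h = 37.5 m/s; 67 km/h = 18.61 m/s.
The bus is behind, so the car is moving away from it while the bus is moving toward the car.
Both move, so f' = f · (v + v_o)/(v + v_s).
f' = 631 × (337 + 18.61)/(337 + 37.5) = 631 × 355.61/374.5 ≈ 599 Hz.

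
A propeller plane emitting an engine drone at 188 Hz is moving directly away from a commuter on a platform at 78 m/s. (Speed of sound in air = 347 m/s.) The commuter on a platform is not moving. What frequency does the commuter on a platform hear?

With the source moving away from a stationary observer, f' = f · v/(v + v_s).
f' = 188 × 347/(347 + 78) = 188 × 347/425 ≈ 153 Hz.

153 Hz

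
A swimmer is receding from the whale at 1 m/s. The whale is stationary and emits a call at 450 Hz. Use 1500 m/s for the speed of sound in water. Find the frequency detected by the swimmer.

Only the observer moves, away from the source, so f' = f · (v − v_o)/v.
f' = 450 × (1500 − 1)/1500 = 450 × 1499/1500 ≈ 450 Hz.

450 Hz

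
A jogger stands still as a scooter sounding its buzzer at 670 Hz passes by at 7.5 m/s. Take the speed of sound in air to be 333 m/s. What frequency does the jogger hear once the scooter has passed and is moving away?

655 Hz

Receding: f₂ = f · v/(v + v_s) = 670 × 333/340.5 ≈ 655 Hz.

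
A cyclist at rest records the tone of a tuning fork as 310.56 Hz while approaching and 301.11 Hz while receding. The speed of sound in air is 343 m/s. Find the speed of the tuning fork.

5.3 m/s

f₁/f₂ = (v + v_s)/(v − v_s), so v_s = v · (f₁ − f₂)/(f₁ + f₂).
v_s = 343 × (310.56 − 301.11)/(310.56 + 301.11) = 343 × 9.45/611.67 ≈ 5.3 m/s.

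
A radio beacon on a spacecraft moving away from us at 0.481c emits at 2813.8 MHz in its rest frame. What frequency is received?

Relativistic Doppler for frequency: f' = f₀ · √((1 − β)/(1 + β)).
f' = 2813.8 × √(0.5190/1.4810) = 2813.8 × 0.59198 ≈ 1665.7 MHz.

1665.7 MHz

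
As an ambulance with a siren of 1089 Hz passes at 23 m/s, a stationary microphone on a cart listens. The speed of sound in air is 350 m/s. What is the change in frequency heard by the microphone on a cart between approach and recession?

144 Hz

Approaching: f₁ = f · v/(v − v_s) = 1089 × 350/327 ≈ 1166 Hz.
Receding: f₂ = f · v/(v + v_s) = 1089 × 350/373 ≈ 1022 Hz.
Drop: f₁ − f₂ = 2f·v·v_s/(v² − v_s²) = 2 × 1089 × 350 × 23/(350² − 23²) ≈ 144 Hz.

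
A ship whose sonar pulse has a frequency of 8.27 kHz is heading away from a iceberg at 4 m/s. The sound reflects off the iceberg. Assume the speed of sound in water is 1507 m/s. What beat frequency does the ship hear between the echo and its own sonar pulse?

43.8 Hz

The iceberg receives the sound from a moving source: f₁ = f₀ · v/(v + v_e) = 8.27 × 1507/1511 ≈ 8.2481 kHz.
On the return leg the ship is a moving observer: f₂ = f₁ · (v − v_e)/v = 8.2481 × 1503/1507 ≈ 8.2262 kHz.
Beat against the emitted tone (with f₀ = 8270 Hz): |f₂ − f₀| = 2v_e·f₀/(v + v_e) = 2 × 4 × 8270/1511 ≈ 43.8 Hz.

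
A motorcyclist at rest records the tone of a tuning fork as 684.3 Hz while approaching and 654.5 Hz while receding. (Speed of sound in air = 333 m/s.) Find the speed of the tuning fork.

f₁/f₂ = (v + v_s)/(v − v_s), so v_s = v · (f₁ − f₂)/(f₁ + f₂).
v_s = 333 × (684.3 − 654.5)/(684.3 + 654.5) = 333 × 29.8/1338.8 ≈ 7.4 m/s.

7.4 m/s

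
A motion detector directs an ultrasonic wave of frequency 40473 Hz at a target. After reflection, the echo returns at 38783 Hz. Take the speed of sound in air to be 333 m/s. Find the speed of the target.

Double Doppler shift off a moving reflector: f₂ = f₀ · (v + u)/(v − u) (u > 0 toward emitter).
Rearranging, u = v · (f₂ − f₀)/(f₂ + f₀) = 333 × -1690/79256 ≈ -7.1 m/s.
So the target is moving at 7.1 m/s away from the emitter.

7.1 m/s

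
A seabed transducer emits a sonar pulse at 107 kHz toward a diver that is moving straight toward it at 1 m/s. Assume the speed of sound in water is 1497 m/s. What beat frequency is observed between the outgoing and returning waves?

The diver first receives the wave as a moving observer: f₁ = f₀ · (v + u)/v = 107 × (1497 + 1)/1497 ≈ 107.0715 kHz.
On reflection it acts as a source moving toward the stationary detector: f₂ = f₁ · v/(v − u) = 107.0715 × 1497/1496 ≈ 107.1430 kHz.
Equivalently f₂ = f₀ · (v + u)/(v − u).
Beat frequency (with f₀ = 107000 Hz): |f₂ − f₀| = 2u·f₀/(v − u) = 2 × 1 × 107000/1496 ≈ 143 Hz.

143 Hz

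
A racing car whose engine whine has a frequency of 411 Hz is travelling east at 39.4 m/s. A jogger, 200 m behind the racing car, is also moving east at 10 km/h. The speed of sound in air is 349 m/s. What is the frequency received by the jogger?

372 Hz

10 km/h = 2.778 m/s.
The jogger is behind, so the racing car is moving away from it while the jogger is moving toward the racing car.
General Doppler shift: f' = f · (v + v_o)/(v + v_s).
f' = 411 × (349 + 2.778)/(349 + 39.4) = 411 × 351.78/388.4 ≈ 372 Hz.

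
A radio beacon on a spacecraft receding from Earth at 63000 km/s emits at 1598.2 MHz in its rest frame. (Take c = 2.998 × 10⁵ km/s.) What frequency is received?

1291.2 MHz

β = v/c = 63000/299800 = 0.2101.
Relativistic Doppler for frequency: f' = f₀ · √((1 − β)/(1 + β)).
f' = 1598.2 × √(0.7899/1.2101) = 1598.2 × 0.80790 ≈ 1291.2 MHz.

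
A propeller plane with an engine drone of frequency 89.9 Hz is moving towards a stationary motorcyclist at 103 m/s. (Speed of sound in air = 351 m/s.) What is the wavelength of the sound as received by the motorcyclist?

2.76 m

Only the source moves, toward the listener, so f' = f · v/(v − v_s).
f' = 89.9 × 351/(351 − 103) ≈ 127 Hz.
λ' = v/f' = 351/127.238 ≈ 2.76 m.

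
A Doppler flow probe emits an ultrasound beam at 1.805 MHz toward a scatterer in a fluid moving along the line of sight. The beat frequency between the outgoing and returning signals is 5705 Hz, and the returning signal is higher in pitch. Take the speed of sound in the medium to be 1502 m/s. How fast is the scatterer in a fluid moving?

2.37 m/s

Double Doppler shift off a moving reflector: f₂ = f₀ · (v + u)/(v − u) (u > 0 toward emitter).
Returning signal is higher, so f₂ = f₀ + Δf = 1805000 + 5705 = 1810705 Hz.
Rearranging, u = v · (f₂ − f₀)/(f₂ + f₀) = 1502 × 5705/3615705 ≈ 2.37 m/s.
So the scatterer in a fluid is moving at 2.37 m/s toward the emitter.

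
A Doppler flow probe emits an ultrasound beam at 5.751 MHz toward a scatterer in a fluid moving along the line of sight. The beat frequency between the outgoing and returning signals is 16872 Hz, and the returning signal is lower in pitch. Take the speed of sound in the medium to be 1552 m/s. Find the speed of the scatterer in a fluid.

Double Doppler shift off a moving reflector: f₂ = f₀ · (v + u)/(v − u) (u > 0 toward emitter).
Returning signal is lower, so f₂ = f₀ − Δf = 5751000 − 16872 = 5734128 Hz.
Rearranging, u = v · (f₂ − f₀)/(f₂ + f₀) = 1552 × -16872/11485128 ≈ -2.28 m/s.
So the scatterer in a fluid is moving at 2.28 m/s away from the emitter.

2.28 m/s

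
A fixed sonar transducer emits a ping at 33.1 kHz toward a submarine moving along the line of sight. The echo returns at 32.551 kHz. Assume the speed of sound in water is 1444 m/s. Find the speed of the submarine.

Double Doppler shift off a moving reflector: f₂ = f₀ · (v + u)/(v − u) (u > 0 toward emitter).
Rearranging, u = v · (f₂ − f₀)/(f₂ + f₀) = 1444 × -0.549/65.651 ≈ -12.1 m/s.
So the submarine is moving at 12.1 m/s away from the emitter.

12.1 m/s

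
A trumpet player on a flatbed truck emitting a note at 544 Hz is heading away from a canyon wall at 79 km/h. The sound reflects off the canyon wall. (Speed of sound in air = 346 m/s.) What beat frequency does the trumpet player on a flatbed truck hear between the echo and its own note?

79 km/h = 21.94 m/s.
The canyon wall receives the sound from a moving source: f₁ = f₀ · v/(v + v_e) = 544 × 346/367.94 ≈ 511.6 Hz.
On the return leg the trumpet player on a flatbed truck is a moving observer: f₂ = f₁ · (v − v_e)/v = 511.6 × 324.06/346 ≈ 479.1 Hz.
Equivalently f₂ = f₀ · (v − v_e)/(v + v_e).
Beat against the emitted tone: |f₂ − f₀| = 2v_e·f₀/(v + v_e) = 2 × 21.94 × 544/367.94 ≈ 65 Hz.

65 Hz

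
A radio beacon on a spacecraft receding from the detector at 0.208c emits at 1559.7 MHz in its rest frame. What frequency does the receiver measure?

1262.9 MHz

Relativistic Doppler for frequency: f' = f₀ · √((1 − β)/(1 + β)).
f' = 1559.7 × √(0.7920/1.2080) = 1559.7 × 0.80971 ≈ 1262.9 MHz.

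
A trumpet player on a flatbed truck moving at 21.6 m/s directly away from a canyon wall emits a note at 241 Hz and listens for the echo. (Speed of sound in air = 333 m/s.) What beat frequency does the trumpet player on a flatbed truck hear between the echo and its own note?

The canyon wall receives the sound from a moving source: f₁ = f₀ · v/(v + v_e) = 241 × 333/354.6 ≈ 226.3 Hz.
On the return leg the trumpet player on a flatbed truck is a moving observer: f₂ = f₁ · (v − v_e)/v = 226.3 × 311.4/333 ≈ 211.6 Hz.
Equivalently f₂ = f₀ · (v − v_e)/(v + v_e).
Beat against the emitted tone: |f₂ − f₀| = 2v_e·f₀/(v + v_e) = 2 × 21.6 × 241/354.6 ≈ 29.4 Hz.

29.4 Hz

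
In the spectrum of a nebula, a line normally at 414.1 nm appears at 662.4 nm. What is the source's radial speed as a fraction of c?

0.438c

λ'/λ₀ = 1.5996 > 1 (redshift), so the source is receding.
λ'/λ₀ = √((1 + β)/(1 − β)) for a receding source ⇒ β = (r² − 1)/(r² + 1) with r = λ'/λ₀.
β = (2.5588 − 1)/(2.5588 + 1) ≈ 0.438.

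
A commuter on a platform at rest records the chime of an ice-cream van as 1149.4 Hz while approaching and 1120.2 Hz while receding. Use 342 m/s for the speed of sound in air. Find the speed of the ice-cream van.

f₁/f₂ = (v + v_s)/(v − v_s), so v_s = v · (f₁ − f₂)/(f₁ + f₂).
v_s = 342 × (1149.4 − 1120.2)/(1149.4 + 1120.2) = 342 × 29.2/2269.6 ≈ 4.4 m/s.

4.4 m/s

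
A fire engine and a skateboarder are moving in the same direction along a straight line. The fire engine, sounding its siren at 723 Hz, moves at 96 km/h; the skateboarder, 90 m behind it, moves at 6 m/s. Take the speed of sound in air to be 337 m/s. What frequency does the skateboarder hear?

96 km/h = 26.67 m/s.
The skateboarder is behind, so the fire engine is moving away from it while the skateboarder is moving toward the fire engine.
With source receding and observer approaching, f' = f · (v + v_o)/(v + v_s).
f' = 723 × (337 + 6)/(337 + 26.67) = 723 × 343/363.67 ≈ 682 Hz.

682 Hz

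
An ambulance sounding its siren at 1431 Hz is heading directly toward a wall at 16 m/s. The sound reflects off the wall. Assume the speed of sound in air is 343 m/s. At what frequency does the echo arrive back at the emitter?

The wall receives the sound from a moving source: f₁ = f₀ · v/(v − v_e) = 1431 × 343/327 ≈ 1501 Hz.
On the return leg the ambulance is a moving observer: f₂ = f₁ · (v + v_e)/v = 1501 × 359/343 ≈ 1571 Hz.

1571 Hz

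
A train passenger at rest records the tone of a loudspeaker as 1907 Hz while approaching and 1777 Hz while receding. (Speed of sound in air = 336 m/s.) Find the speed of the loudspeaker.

11.9 m/s

f₁/f₂ = (v + v_s)/(v − v_s), so v_s = v · (f₁ − f₂)/(f₁ + f₂).
v_s = 336 × (1907 − 1777)/(1907 + 1777) = 336 × 130/3684 ≈ 11.9 m/s.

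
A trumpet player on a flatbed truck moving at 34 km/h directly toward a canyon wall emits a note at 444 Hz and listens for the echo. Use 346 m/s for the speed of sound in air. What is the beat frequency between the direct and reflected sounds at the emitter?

34 km/h = 9.444 m/s.
The canyon wall receives the sound from a moving source: f₁ = f₀ · v/(v − v_e) = 444 × 346/336.56 ≈ 456.5 Hz.
On the return leg the trumpet player on a flatbed truck is a moving observer: f₂ = f₁ · (v + v_e)/v = 456.5 × 355.44/346 ≈ 468.9 Hz.
Equivalently f₂ = f₀ · (v + v_e)/(v − v_e).
Beat against the emitted tone: |f₂ − f₀| = 2v_e·f₀/(v − v_e) = 2 × 9.444 × 444/336.56 ≈ 24.9 Hz.

24.9 Hz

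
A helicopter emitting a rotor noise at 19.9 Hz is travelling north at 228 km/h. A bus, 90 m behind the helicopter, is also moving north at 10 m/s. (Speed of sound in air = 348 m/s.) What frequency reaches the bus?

17.3 Hz

228 km/h = 63.33 m/s.
The bus is behind, so the helicopter is moving away from it while the bus is moving toward the helicopter.
With source receding and observer approaching, f' = f · (v + v_o)/(v + v_s).
f' = 19.9 × (348 + 10)/(348 + 63.33) = 19.9 × 358/411.33 ≈ 17.3 Hz.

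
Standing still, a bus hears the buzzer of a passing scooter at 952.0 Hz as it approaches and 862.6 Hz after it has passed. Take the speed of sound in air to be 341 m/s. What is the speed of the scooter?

f₁/f₂ = (v + v_s)/(v − v_s), so v_s = v · (f₁ − f₂)/(f₁ + f₂).
v_s = 341 × (952.0 − 862.6)/(952.0 + 862.6) = 341 × 89.4/1814.6 ≈ 16.8 m/s.

16.8 m/s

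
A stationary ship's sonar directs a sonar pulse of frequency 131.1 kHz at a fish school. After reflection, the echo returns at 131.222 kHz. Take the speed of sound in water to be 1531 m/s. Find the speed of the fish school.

Double Doppler shift off a moving reflector: f₂ = f₀ · (v + u)/(v − u) (u > 0 toward emitter).
Rearranging, u = v · (f₂ − f₀)/(f₂ + f₀) = 1531 × 0.122/262.322 ≈ 0.71 m/s.
So the fish school is moving at 0.71 m/s toward the emitter.

0.71 m/s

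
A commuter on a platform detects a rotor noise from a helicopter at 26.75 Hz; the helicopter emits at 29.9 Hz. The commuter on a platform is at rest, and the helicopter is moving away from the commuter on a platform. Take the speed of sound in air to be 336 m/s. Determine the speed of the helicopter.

40 m/s

f' = f · v/(v + v_s) ⇒ v_s = v · |1 − f/f'|.
v_s = 336 × |1 − 29.9/26.75| = 336 × 0.1178 ≈ 40 m/s.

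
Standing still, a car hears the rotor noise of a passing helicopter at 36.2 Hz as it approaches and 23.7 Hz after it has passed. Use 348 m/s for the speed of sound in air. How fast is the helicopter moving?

f₁/f₂ = (v + v_s)/(v − v_s), so v_s = v · (f₁ − f₂)/(f₁ + f₂).
v_s = 348 × (36.2 − 23.7)/(36.2 + 23.7) = 348 × 12.5/59.9 ≈ 73 m/s.

73 m/s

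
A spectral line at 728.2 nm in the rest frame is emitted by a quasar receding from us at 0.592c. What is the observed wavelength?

Relativistic Doppler for wavelength: λ' = λ₀ · √((1 + β)/(1 − β)).
λ' = 728.2 × √(1.5920/0.4080) = 728.2 × 1.97534 ≈ 1438.4 nm.

1438.4 nm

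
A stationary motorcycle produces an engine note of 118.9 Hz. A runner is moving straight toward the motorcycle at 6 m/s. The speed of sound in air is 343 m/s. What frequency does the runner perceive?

Only the observer moves, toward the source, so f' = f · (v + v_o)/v.
f' = 118.9 × (343 + 6)/343 = 118.9 × 349/343 ≈ 121 Hz.

121 Hz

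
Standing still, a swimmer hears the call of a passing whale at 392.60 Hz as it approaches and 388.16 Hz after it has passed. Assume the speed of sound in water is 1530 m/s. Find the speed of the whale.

8.7 m/s

f₁/f₂ = (v + v_s)/(v − v_s), so v_s = v · (f₁ − f₂)/(f₁ + f₂).
v_s = 1530 × (392.60 − 388.16)/(392.60 + 388.16) = 1530 × 4.44/780.76 ≈ 8.7 m/s.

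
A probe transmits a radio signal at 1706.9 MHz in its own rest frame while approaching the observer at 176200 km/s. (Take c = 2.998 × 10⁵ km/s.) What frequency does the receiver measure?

3349.7 MHz

β = v/c = 176200/299800 = 0.5877.
Relativistic Doppler for frequency: f' = f₀ · √((1 + β)/(1 − β)).
f' = 1706.9 × √(1.5877/0.4123) = 1706.9 × 1.96243 ≈ 3349.7 MHz.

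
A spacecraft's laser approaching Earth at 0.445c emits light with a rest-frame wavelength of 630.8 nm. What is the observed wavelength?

Relativistic Doppler for wavelength: λ' = λ₀ · √((1 − β)/(1 + β)).
λ' = 630.8 × √(0.5550/1.4450) = 630.8 × 0.61974 ≈ 390.9 nm.

390.9 nm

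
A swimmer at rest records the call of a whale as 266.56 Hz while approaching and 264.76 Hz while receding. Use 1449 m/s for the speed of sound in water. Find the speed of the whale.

f₁/f₂ = (v + v_s)/(v − v_s), so v_s = v · (f₁ − f₂)/(f₁ + f₂).
v_s = 1449 × (266.56 − 264.76)/(266.56 + 264.76) = 1449 × 1.80/531.32 ≈ 4.9 m/s.

4.9 m/s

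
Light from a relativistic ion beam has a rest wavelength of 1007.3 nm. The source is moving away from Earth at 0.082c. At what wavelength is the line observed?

1093.6 nm

Relativistic Doppler for wavelength: λ' = λ₀ · √((1 + β)/(1 − β)).
λ' = 1007.3 × √(1.0820/0.9180) = 1007.3 × 1.08566 ≈ 1093.6 nm.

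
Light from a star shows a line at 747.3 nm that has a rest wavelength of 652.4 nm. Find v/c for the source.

λ'/λ₀ = 1.1455 > 1 (redshift), so the source is receding.
λ'/λ₀ = √((1 + β)/(1 − β)) for a receding source ⇒ β = (r² − 1)/(r² + 1) with r = λ'/λ₀.
β = (1.3121 − 1)/(1.3121 + 1) ≈ 0.135.

0.135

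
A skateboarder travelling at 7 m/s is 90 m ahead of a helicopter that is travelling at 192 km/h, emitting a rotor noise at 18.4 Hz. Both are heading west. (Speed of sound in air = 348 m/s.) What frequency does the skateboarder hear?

21.3 Hz

192 km/h = 53.33 m/s.
The skateboarder is ahead, so the helicopter is moving toward it while the skateboarder is moving away from the helicopter.
Both move, so f' = f · (v − v_o)/(v − v_s).
f' = 18.4 × (348 − 7)/(348 − 53.33) = 18.4 × 341/294.67 ≈ 21.3 Hz.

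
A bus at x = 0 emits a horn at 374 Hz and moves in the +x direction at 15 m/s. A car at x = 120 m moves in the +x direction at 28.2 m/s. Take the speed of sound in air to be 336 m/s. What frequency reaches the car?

The observer lies on the +x side, so the source is heading toward the observer and the observer is heading away from the source.
General Doppler shift: f' = f · (v − v_o)/(v − v_s).
f' = 374 × (336 − 28.2)/(336 − 15) = 374 × 307.8/321 ≈ 359 Hz.

359 Hz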